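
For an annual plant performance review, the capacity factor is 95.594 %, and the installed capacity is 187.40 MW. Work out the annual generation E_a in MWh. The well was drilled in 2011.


E_a = CF / 100 * cap * 8760
E_a = 95.594 / 100 * 187.40 * 8760
E_a = 1.5693e+06 MWh


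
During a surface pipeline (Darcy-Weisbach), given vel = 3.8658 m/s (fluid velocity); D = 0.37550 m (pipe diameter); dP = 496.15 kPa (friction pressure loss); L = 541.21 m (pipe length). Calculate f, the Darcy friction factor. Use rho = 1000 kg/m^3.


f = dP*1000 / ((L/D)*(rho*vel^2/2))
f = 496.15*1000 / ((541.21/0.37550)*(1000*3.8658^2/2))
f = 0.046069


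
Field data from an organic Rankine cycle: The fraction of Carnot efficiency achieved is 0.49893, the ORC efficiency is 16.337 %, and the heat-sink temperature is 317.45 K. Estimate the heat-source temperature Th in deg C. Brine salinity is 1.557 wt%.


Th = Tc / (1 - (eta_orc/100)/f)
Th = 317.45 / (1 - (16.337/100)/0.49893)
Th = 472.0030 K
Convert to deg C: 472.0030 - 273.15 = 198.85 deg C
Th = 198.85 deg C


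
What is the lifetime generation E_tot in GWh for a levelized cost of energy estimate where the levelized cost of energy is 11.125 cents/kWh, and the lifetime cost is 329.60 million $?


E_tot = C_tot / LCOE * 100
E_tot = 329.60 / 11.125 * 100
E_tot = 2962.7 GWh


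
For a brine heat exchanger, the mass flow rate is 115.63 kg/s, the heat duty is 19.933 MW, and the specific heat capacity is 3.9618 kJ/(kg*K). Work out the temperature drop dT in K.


dT = Q * 1000 / (mdot * cp)
dT = 19.933 * 1000 / (115.63 * 3.9618)
dT = 43.512 K


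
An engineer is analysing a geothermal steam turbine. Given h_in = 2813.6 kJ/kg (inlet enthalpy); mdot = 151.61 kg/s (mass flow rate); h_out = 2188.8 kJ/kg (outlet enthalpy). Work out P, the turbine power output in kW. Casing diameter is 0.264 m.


P = mdot * (h_in - h_out) / 1000
P = 151.61 * (2813.6 - 2188.8) / 1000
P = 94.72593 MW
Convert: 94.72593 MW * 1000.0 = 94726 kW
P = 94726 kW


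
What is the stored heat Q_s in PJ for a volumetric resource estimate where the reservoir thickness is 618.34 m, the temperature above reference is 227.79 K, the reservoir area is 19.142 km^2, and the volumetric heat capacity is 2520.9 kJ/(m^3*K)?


Step 1: Vr = A*1e6*hr = 19.142*1e6*618.34 = 1.183626e+10 m^3
Step 2: Q_s = Vr*rhoc*dT/1e12 = 1.183626e+10*2520.9*227.79/1e12 = 6796.8 PJ
Q_s = 6796.8 PJ


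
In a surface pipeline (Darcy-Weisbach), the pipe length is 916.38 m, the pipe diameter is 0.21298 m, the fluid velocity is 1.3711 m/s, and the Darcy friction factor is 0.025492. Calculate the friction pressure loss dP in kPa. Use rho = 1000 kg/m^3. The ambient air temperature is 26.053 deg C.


dP = f * (L/D) * (rho*vel^2/2) / 1000
dP = 0.025492 * (916.38/0.21298) * (1000*1.3711^2/2) / 1000
dP = 103.10 kPa


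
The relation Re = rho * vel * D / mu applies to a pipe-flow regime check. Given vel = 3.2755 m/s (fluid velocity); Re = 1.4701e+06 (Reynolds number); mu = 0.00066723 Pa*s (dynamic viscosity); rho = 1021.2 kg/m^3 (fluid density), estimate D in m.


D = Re * mu / (rho * vel)
D = 1.4701e+06 * 0.00066723 / (1021.2 * 3.2755)
D = 0.29325 m


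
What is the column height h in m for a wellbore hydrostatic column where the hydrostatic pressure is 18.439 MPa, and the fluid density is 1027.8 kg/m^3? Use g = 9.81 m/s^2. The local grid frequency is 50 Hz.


h = P * 1e6 / (g * rho)
h = 18.439 * 1e6 / (9.81 * 1027.8)
h = 1828.8 m


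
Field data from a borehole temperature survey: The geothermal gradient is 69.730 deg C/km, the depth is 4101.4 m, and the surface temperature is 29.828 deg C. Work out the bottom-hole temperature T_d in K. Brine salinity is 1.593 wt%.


T_d = T_surf + grad * d / 1000
T_d = 29.828 + 69.730 * 4101.4 / 1000
T_d = 315.8186 deg C
Convert to K: 315.8186 + 273.15 = 588.97 K
T_d = 588.97 K


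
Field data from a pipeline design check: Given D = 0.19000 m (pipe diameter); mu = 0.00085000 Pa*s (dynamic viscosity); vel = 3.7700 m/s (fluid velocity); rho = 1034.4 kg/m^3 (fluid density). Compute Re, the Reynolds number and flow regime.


Step 1: Re = rho*vel*D/mu = 1034.4*3.77*0.19/0.00085 = 8.7169e+05
Step 2: Re = 8.7169e+05 > 4000, so flow is turbulent.
Re = 8.7169e+05 (turbulent)


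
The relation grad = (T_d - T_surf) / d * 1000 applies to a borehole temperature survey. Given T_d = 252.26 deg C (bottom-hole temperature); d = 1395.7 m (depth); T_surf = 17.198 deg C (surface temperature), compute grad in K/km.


grad = (T_d - T_surf) / d * 1000
grad = (252.26 - 17.198) / 1395.7 * 1000
grad = 168.4187 deg C/km
Convert: 168.4187 deg C/km * 1.0 = 168.42 K/km
grad = 168.42 K/km


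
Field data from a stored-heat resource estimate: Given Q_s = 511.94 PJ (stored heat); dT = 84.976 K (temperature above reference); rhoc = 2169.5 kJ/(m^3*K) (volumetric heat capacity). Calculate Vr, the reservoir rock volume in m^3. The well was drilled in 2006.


Vr = Q_s * 1e12 / (rhoc * dT)
Vr = 511.94 * 1e12 / (2169.5 * 84.976)
Vr = 2.7769e+09 m^3


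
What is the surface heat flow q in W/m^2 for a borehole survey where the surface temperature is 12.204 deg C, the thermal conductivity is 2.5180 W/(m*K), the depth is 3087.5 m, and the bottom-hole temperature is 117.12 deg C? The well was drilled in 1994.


Step 1: grad = (T_d - T_surf)/d * 1000 = (117.12 - 12.204)/3087.5 * 1000 = 33.98089 deg C/km
Step 2: q = k * grad / 1000 = 2.518 * 33.98089 / 1000 = 0.085564 W/m^2
q = 0.085564 W/m^2


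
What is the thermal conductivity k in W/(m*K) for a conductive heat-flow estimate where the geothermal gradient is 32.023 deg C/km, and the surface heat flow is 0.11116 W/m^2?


k = q * 1000 / grad
k = 0.11116 * 1000 / 32.023
k = 3.4713 W/(m*K)


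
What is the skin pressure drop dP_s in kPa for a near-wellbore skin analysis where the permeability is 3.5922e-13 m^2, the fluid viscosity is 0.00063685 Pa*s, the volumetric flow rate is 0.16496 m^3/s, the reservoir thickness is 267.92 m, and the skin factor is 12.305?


dP_s = S * q * mu / (2*pi*k*hr) / 1000
dP_s = 12.305 * 0.16496 * 0.00063685 / (2*pi*3.5922e-13*267.92) / 1000
dP_s = 2137.7 kPa


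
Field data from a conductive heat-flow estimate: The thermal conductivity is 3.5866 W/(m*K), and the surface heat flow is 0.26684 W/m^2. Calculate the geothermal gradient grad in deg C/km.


grad = q * 1000 / k
grad = 0.26684 * 1000 / 3.5866
grad = 74.399 deg C/km


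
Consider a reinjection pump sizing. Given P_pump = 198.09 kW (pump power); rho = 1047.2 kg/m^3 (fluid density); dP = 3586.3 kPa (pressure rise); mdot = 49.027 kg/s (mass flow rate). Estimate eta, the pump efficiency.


eta = mdot * dP / (rho * P_pump)
eta = 49.027 * 3586.3 / (1047.2 * 198.09)
eta = 0.84760


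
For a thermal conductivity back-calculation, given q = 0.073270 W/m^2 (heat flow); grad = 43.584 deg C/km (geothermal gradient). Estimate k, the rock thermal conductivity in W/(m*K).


k = q / (grad / 1000)
k = 0.073270 / (43.584 / 1000)
k = 1.6811 W/(m*K)


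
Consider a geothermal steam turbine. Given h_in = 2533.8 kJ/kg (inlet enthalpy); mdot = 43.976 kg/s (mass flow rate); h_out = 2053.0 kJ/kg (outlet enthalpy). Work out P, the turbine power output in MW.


P = mdot * (h_in - h_out) / 1000
P = 43.976 * (2533.8 - 2053.0) / 1000
P = 21.144 MW


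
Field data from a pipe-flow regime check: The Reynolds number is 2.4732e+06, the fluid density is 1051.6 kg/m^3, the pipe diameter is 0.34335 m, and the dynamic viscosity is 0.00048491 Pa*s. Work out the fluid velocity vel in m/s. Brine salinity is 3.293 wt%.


vel = Re * mu / (rho * D)
vel = 2.4732e+06 * 0.00048491 / (1051.6 * 0.34335)
vel = 3.3215 m/s


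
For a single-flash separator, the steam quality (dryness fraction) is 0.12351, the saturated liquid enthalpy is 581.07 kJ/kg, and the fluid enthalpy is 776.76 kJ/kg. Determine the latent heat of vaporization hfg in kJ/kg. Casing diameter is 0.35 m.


hfg = (h - hf) / x
hfg = (776.76 - 581.07) / 0.12351
hfg = 1584.4 kJ/kg


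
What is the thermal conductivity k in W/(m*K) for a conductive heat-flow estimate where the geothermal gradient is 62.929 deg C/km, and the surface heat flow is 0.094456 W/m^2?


k = q * 1000 / grad
k = 0.094456 * 1000 / 62.929
k = 1.5010 W/(m*K)


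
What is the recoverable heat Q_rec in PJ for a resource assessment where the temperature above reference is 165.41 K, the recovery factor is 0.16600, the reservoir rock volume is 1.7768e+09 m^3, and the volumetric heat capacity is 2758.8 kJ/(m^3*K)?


Step 1: Q_s = Vr*rhoc*dT/1e12 = 1.7768e+09*2758.8*165.41/1e12 = 810.8127 PJ
Step 2: Q_rec = Q_s * RF = 810.8127 * 0.166 = 134.59 PJ
Q_rec = 134.59 PJ


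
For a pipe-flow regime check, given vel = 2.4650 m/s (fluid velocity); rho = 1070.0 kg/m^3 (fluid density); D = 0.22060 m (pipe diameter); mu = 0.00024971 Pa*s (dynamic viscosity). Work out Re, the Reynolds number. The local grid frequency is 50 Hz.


Re = rho * vel * D / mu
Re = 1070.0 * 2.4650 * 0.22060 / 0.00024971
Re = 2.3301e+06


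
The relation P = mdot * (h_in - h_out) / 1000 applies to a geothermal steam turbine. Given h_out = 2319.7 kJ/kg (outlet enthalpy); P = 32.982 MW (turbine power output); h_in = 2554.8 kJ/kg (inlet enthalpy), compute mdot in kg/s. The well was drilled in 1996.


mdot = P * 1000 / (h_in - h_out)
mdot = 32.982 * 1000 / (2554.8 - 2319.7)
mdot = 140.29 kg/s


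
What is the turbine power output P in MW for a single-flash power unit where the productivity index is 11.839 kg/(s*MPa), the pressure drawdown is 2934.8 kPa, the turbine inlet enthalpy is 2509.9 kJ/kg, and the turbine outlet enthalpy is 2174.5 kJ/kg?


Step 1: mdot = PI * dP / 1000 = 11.839 * 2934.8 / 1000 = 34.74510 kg/s
Step 2: P = mdot*(h_in - h_out)/1000 = 34.74510*(2509.9 - 2174.5)/1000 = 11.654 MW
P = 11.654 MW


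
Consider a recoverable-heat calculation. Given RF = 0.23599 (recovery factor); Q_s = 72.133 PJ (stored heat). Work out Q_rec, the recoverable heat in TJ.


Q_rec = Q_s * RF
Q_rec = 72.133 * 0.23599
Q_rec = 17.02267 PJ
Convert: 17.02267 PJ * 1000.0 = 17023 TJ
Q_rec = 17023 TJ


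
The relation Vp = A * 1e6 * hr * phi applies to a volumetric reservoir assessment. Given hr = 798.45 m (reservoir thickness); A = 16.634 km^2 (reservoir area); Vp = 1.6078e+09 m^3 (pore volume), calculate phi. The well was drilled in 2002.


phi = Vp / (A * 1e6 * hr)
phi = 1.6078e+09 / (16.634 * 1e6 * 798.45)
phi = 0.12106


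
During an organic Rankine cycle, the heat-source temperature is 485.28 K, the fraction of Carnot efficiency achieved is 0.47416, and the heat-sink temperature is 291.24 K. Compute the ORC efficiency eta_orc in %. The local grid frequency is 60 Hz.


eta_orc = (1 - Tc/Th) * f * 100
eta_orc = (1 - 291.24/485.28) * 0.47416 * 100
eta_orc = 18.959 %


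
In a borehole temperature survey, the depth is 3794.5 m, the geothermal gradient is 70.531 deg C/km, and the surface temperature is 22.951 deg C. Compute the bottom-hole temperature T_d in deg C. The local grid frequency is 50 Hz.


T_d = T_surf + grad * d / 1000
T_d = 22.951 + 70.531 * 3794.5 / 1000
T_d = 290.58 deg C


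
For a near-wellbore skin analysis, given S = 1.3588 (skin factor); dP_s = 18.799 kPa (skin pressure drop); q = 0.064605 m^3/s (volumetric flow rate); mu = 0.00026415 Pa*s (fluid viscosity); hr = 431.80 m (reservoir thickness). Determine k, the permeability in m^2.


k = S*q*mu / (2*pi*dP_s*1000*hr)
k = 1.3588*0.064605*0.00026415 / (2*pi*18.799*1000*431.80)
k = 4.5465e-13 m^2


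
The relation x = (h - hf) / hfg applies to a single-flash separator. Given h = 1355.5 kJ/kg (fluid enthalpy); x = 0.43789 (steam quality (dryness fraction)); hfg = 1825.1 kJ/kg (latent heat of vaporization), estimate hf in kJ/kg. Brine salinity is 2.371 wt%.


hf = h - x * hfg
hf = 1355.5 - 0.43789 * 1825.1
hf = 556.31 kJ/kg


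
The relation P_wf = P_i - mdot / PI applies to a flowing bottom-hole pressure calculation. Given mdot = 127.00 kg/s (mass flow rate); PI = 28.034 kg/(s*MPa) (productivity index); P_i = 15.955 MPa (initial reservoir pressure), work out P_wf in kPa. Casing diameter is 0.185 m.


P_wf = P_i - mdot / PI
P_wf = 15.955 - 127.00 / 28.034
P_wf = 11.42479 MPa
Convert: 11.42479 MPa * 1000.0 = 11425 kPa
P_wf = 11425 kPa


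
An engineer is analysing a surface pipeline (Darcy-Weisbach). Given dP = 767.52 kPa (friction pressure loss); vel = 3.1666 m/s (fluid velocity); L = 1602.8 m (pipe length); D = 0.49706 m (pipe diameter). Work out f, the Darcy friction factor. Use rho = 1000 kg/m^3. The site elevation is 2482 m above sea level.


f = dP*1000 / ((L/D)*(rho*vel^2/2))
f = 767.52*1000 / ((1602.8/0.49706)*(1000*3.1666^2/2))
f = 0.047475


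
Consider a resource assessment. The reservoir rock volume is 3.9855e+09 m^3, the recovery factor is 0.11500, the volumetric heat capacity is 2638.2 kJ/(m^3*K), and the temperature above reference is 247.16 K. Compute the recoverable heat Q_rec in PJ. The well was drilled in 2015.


Step 1: Q_s = Vr*rhoc*dT/1e12 = 3.9855e+09*2638.2*247.16/1e12 = 2598.775 PJ
Step 2: Q_rec = Q_s * RF = 2598.775 * 0.115 = 298.86 PJ
Q_rec = 298.86 PJ


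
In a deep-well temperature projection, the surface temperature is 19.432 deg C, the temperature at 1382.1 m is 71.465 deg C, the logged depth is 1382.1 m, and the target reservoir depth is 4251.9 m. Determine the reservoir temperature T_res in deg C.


Step 1: grad = (T_d1 - T_surf)/d1 * 1000 = (71.465 - 19.432)/1382.1 * 1000 = 37.64778 deg C/km
Step 2: T_res = T_surf + grad*d2/1000 = 19.432 + 37.64778*4251.9/1000 = 179.51 deg C
T_res = 179.51 deg C


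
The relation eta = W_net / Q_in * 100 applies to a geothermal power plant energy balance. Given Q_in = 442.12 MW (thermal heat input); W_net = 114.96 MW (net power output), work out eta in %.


eta = W_net / Q_in * 100
eta = 114.96 / 442.12 * 100
eta = 26.002 %


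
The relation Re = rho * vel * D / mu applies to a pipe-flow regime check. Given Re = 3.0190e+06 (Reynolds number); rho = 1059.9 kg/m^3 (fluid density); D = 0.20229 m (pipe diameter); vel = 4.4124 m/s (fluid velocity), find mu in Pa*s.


mu = rho * vel * D / Re
mu = 1059.9 * 4.4124 * 0.20229 / 3.0190e+06
mu = 0.00031337 Pa*s


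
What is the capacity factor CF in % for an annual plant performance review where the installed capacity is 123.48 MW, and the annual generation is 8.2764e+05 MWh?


CF = E_a / (cap * 8760) * 100
CF = 8.2764e+05 / (123.48 * 8760) * 100
CF = 76.514 %


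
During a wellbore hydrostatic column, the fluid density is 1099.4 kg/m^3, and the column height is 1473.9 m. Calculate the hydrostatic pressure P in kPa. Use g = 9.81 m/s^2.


P = rho * g * h / 1e6
P = 1099.4 * 9.81 * 1473.9 / 1e6
P = 15.89618 MPa
Convert: 15.89618 MPa * 1000.0 = 15896 kPa
P = 15896 kPa


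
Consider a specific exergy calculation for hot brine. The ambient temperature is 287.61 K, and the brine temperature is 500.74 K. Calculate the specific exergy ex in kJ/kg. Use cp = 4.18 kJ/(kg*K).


ex = cp * ((T_b - T_0) - T_0 * ln(T_b/T_0))
ex = 4.18 * ((500.74 - 287.61) - 287.61 * ln(500.74/287.61))
ex = 224.28 kJ/kg


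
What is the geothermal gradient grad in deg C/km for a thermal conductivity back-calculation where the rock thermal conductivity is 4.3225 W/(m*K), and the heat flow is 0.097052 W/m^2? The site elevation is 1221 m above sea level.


grad = q / k * 1000
grad = 0.097052 / 4.3225 * 1000
grad = 22.453 deg C/km


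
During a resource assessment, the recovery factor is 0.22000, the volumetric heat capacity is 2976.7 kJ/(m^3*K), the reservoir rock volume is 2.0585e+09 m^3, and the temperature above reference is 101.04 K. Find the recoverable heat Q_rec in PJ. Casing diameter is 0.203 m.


Step 1: Q_s = Vr*rhoc*dT/1e12 = 2.0585e+09*2976.7*101.04/1e12 = 619.1263 PJ
Step 2: Q_rec = Q_s * RF = 619.1263 * 0.22 = 136.21 PJ
Q_rec = 136.21 PJ


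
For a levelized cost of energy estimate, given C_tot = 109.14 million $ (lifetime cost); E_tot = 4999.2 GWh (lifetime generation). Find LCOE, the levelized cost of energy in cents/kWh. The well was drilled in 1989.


LCOE = C_tot / E_tot * 100
LCOE = 109.14 / 4999.2 * 100
LCOE = 2.1831 cents/kWh


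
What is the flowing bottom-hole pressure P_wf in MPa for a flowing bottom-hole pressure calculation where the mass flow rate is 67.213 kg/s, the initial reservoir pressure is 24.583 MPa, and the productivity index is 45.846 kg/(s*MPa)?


P_wf = P_i - mdot / PI
P_wf = 24.583 - 67.213 / 45.846
P_wf = 23.117 MPa


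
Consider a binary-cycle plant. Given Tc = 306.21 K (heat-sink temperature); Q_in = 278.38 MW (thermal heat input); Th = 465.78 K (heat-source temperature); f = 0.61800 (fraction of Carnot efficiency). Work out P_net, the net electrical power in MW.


Step 1: eta = (1 - Tc/Th)*f = (1 - 306.21/465.78)*0.618 = 0.2117185
Step 2: P_net = eta * Q_in = 0.2117185 * 278.38 = 58.938 MW
P_net = 58.938 MW


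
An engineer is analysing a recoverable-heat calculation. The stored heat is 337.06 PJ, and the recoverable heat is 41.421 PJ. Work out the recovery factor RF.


RF = Q_rec / Q_s
RF = 41.421 / 337.06
RF = 0.12289


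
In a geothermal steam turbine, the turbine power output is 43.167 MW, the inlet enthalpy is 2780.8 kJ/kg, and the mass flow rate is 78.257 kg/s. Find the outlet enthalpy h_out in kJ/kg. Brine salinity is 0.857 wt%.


h_out = h_in - P * 1000 / mdot
h_out = 2780.8 - 43.167 * 1000 / 78.257
h_out = 2229.2 kJ/kg


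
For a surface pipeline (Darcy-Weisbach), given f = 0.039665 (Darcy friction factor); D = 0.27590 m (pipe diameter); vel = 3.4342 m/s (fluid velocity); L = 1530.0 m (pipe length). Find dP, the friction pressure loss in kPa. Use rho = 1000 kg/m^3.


dP = f * (L/D) * (rho*vel^2/2) / 1000
dP = 0.039665 * (1530.0/0.27590) * (1000*3.4342^2/2) / 1000
dP = 1297.1 kPa


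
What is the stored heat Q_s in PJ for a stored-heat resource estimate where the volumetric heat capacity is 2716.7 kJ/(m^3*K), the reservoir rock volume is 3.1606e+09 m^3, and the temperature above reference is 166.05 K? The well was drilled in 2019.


Q_s = Vr * rhoc * dT / 1e12
Q_s = 3.1606e+09 * 2716.7 * 166.05 / 1e12
Q_s = 1425.8 PJ


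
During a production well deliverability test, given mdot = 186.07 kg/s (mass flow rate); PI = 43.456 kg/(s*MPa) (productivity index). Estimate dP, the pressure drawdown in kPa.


dP = mdot * 1000 / PI
dP = 186.07 * 1000 / 43.456
dP = 4281.8 kPa


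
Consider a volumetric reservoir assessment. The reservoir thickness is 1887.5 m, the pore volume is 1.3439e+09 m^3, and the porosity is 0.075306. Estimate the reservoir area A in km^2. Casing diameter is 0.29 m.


A = Vp / (1e6 * hr * phi)
A = 1.3439e+09 / (1e6 * 1887.5 * 0.075306)
A = 9.4548 km^2


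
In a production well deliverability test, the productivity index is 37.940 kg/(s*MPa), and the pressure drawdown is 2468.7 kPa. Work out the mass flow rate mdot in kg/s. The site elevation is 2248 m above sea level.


mdot = PI * dP / 1000
mdot = 37.940 * 2468.7 / 1000
mdot = 93.662 kg/s


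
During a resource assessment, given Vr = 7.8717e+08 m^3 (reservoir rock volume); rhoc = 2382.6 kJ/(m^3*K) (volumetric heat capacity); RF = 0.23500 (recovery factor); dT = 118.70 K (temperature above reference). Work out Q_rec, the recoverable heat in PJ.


Step 1: Q_s = Vr*rhoc*dT/1e12 = 7.8717e+08*2382.6*118.7/1e12 = 222.6232 PJ
Step 2: Q_rec = Q_s * RF = 222.6232 * 0.235 = 52.316 PJ
Q_rec = 52.316 PJ


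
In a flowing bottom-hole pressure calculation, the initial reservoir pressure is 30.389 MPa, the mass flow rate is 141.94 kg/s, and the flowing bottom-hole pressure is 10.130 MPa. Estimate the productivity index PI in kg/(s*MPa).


PI = mdot / (P_i - P_wf)
PI = 141.94 / (30.389 - 10.130)
PI = 7.0063 kg/(s*MPa)


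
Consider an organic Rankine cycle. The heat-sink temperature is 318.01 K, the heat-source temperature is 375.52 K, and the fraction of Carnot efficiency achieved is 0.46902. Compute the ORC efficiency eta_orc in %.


eta_orc = (1 - Tc/Th) * f * 100
eta_orc = (1 - 318.01/375.52) * 0.46902 * 100
eta_orc = 7.1829 %


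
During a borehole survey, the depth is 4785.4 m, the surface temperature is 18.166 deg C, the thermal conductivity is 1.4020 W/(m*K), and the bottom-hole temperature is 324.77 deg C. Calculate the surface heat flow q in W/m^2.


Step 1: grad = (T_d - T_surf)/d * 1000 = (324.77 - 18.166)/4785.4 * 1000 = 64.07072 deg C/km
Step 2: q = k * grad / 1000 = 1.402 * 64.07072 / 1000 = 0.089827 W/m^2
q = 0.089827 W/m^2


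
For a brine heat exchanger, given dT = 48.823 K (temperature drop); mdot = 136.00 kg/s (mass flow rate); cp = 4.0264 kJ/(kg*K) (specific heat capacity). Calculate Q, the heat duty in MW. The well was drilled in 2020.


Q = mdot * cp * dT / 1000
Q = 136.00 * 4.0264 * 48.823 / 1000
Q = 26.735 MW


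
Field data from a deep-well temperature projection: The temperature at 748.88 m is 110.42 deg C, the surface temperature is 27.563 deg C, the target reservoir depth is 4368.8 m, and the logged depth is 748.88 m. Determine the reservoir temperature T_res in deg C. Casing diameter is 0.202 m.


Step 1: grad = (T_d1 - T_surf)/d1 * 1000 = (110.42 - 27.563)/748.88 * 1000 = 110.6412 deg C/km
Step 2: T_res = T_surf + grad*d2/1000 = 27.563 + 110.6412*4368.8/1000 = 510.93 deg C
T_res = 510.93 deg C


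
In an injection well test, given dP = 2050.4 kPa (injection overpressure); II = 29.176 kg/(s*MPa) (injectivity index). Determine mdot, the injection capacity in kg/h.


mdot = II * dP / 1000
mdot = 29.176 * 2050.4 / 1000
mdot = 59.82247 kg/s
Convert: 59.82247 kg/s * 3600.0 = 2.1536e+05 kg/h
mdot = 2.1536e+05 kg/h


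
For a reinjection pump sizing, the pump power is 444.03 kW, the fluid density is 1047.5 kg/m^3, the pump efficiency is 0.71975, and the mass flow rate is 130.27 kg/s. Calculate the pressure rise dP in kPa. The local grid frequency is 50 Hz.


dP = P_pump * rho * eta / mdot
dP = 444.03 * 1047.5 * 0.71975 / 130.27
dP = 2569.8 kPa


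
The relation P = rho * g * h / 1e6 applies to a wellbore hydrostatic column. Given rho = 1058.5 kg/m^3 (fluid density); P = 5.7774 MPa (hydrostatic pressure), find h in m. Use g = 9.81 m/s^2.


h = P * 1e6 / (g * rho)
h = 5.7774 * 1e6 / (9.81 * 1058.5)
h = 556.38 m


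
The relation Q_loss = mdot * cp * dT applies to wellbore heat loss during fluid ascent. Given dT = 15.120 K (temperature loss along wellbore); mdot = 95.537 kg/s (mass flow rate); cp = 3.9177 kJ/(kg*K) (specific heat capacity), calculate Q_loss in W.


Q_loss = mdot * cp * dT
Q_loss = 95.537 * 3.9177 * 15.120
Q_loss = 5659.194 kW
Convert: 5659.194 kW * 1000.0 = 5.6592e+06 W
Q_loss = 5.6592e+06 W


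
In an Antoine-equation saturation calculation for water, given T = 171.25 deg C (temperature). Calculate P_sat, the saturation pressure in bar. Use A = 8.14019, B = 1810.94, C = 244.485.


P_sat = 10^(A - B/(C + T)) / 760 * 0.101325
P_sat = 10^(8.14019 - 1810.94/(244.485 + 171.25)) / 760 * 0.101325
P_sat = 0.8111422 MPa
Convert: 0.8111422 MPa * 10.0 = 8.1114 bar
P_sat = 8.1114 bar


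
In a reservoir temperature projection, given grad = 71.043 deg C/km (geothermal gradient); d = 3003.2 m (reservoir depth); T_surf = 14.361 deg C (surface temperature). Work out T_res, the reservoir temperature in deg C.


T_res = T_surf + grad * d / 1000
T_res = 14.361 + 71.043 * 3003.2 / 1000
T_res = 227.72 deg C


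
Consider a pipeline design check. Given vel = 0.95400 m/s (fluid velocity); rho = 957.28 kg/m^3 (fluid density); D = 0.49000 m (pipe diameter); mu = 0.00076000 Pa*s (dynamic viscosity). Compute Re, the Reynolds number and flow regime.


Step 1: Re = rho*vel*D/mu = 957.28*0.954*0.49/0.00076 = 5.8880e+05
Step 2: Re = 5.8880e+05 > 4000, so flow is turbulent.
Re = 5.8880e+05 (turbulent)


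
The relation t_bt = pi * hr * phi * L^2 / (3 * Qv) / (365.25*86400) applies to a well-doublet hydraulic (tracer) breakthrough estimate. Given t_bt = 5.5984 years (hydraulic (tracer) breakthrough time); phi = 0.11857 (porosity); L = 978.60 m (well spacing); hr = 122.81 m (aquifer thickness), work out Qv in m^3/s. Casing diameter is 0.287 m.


Qv = pi*hr*phi*L^2 / (3*t_bt*365.25*86400)
Qv = pi*122.81*0.11857*978.60^2 / (3*5.5984*365.25*86400)
Qv = 0.082657 m^3/s


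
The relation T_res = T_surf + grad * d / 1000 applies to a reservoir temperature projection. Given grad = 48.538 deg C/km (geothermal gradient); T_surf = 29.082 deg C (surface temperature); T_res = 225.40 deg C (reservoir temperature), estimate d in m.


d = (T_res - T_surf) / grad * 1000
d = (225.40 - 29.082) / 48.538 * 1000
d = 4044.6 m


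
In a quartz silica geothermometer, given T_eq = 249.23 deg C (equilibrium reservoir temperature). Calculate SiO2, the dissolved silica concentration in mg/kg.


SiO2 = 10^(5.19 - 1309/(T_eq + 273.15))
SiO2 = 10^(5.19 - 1309/(249.23 + 273.15))
SiO2 = 483.24 mg/kg


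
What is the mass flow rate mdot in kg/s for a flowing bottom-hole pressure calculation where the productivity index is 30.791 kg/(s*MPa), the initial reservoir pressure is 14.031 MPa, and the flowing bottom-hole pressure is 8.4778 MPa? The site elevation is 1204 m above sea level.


mdot = (P_i - P_wf) * PI
mdot = (14.031 - 8.4778) * 30.791
mdot = 170.99 kg/s


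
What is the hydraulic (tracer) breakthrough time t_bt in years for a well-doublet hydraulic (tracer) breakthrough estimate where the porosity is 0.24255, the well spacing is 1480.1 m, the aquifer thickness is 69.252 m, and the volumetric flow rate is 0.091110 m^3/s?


t_bt = pi * hr * phi * L^2 / (3 * Qv) / (365.25*86400)
t_bt = pi * 69.252 * 0.24255 * 1480.1^2 / (3 * 0.091110) / (365.25*86400)
t_bt = 13.402 years


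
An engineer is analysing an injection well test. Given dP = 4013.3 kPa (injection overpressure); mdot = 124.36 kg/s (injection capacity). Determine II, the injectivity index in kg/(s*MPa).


II = mdot * 1000 / dP
II = 124.36 * 1000 / 4013.3
II = 30.987 kg/(s*MPa)


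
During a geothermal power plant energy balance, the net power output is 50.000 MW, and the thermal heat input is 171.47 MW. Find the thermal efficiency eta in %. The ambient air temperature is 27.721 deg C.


eta = W_net / Q_in * 100
eta = 50.000 / 171.47 * 100
eta = 29.160 %


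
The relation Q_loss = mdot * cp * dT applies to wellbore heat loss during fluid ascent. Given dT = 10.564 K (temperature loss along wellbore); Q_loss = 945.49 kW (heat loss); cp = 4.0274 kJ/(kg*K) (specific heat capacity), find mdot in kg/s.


mdot = Q_loss / (cp * dT)
mdot = 945.49 / (4.0274 * 10.564)
mdot = 22.223 kg/s


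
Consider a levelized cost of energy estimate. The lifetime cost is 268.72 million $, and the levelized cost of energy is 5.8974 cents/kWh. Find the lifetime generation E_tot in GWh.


E_tot = C_tot / LCOE * 100
E_tot = 268.72 / 5.8974 * 100
E_tot = 4556.6 GWh


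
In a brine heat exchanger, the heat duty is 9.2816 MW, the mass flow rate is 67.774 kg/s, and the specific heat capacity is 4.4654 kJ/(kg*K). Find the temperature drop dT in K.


dT = Q * 1000 / (mdot * cp)
dT = 9.2816 * 1000 / (67.774 * 4.4654)
dT = 30.669 K


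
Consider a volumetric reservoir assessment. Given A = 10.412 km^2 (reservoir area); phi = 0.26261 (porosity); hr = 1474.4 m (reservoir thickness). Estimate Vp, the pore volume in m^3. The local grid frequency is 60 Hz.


Vp = A * 1e6 * hr * phi
Vp = 10.412 * 1e6 * 1474.4 * 0.26261
Vp = 4.0314e+09 m^3


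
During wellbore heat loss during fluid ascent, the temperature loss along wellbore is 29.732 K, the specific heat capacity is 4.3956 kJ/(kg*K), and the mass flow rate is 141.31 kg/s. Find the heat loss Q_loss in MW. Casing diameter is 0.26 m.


Q_loss = mdot * cp * dT
Q_loss = 141.31 * 4.3956 * 29.732
Q_loss = 18467.80 kW
Convert: 18467.80 kW * 0.001 = 18.468 MW
Q_loss = 18.468 MW


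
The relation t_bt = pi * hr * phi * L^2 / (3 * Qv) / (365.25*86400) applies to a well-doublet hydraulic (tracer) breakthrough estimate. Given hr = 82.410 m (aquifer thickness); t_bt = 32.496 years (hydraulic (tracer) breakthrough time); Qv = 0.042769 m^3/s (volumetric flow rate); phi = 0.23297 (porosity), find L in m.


L = sqrt(t_bt*365.25*86400*3*Qv / (pi*hr*phi))
L = sqrt(32.496*365.25*86400*3*0.042769 / (pi*82.410*0.23297))
L = 1477.0 m


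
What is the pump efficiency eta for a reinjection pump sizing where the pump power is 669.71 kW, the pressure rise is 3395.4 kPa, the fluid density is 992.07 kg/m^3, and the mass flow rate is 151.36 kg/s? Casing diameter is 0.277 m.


eta = mdot * dP / (rho * P_pump)
eta = 151.36 * 3395.4 / (992.07 * 669.71)
eta = 0.77352


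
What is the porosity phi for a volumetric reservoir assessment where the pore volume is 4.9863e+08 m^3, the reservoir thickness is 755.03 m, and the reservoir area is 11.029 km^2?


phi = Vp / (A * 1e6 * hr)
phi = 4.9863e+08 / (11.029 * 1e6 * 755.03)
phi = 0.059879


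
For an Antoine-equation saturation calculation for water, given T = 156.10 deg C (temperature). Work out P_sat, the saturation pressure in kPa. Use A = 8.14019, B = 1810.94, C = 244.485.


P_sat = 10^(A - B/(C + T)) / 760 * 0.101325
P_sat = 10^(8.14019 - 1810.94/(244.485 + 156.10)) / 760 * 0.101325
P_sat = 0.5550787 MPa
Convert: 0.5550787 MPa * 1000.0 = 555.08 kPa
P_sat = 555.08 kPa


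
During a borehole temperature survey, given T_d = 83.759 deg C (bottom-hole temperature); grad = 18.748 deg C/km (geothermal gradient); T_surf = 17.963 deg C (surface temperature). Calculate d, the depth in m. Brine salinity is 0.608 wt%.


d = (T_d - T_surf) / grad * 1000
d = (83.759 - 17.963) / 18.748 * 1000
d = 3509.5 m


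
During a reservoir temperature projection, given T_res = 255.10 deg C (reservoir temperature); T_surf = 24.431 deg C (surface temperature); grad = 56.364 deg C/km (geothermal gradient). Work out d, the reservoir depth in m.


d = (T_res - T_surf) / grad * 1000
d = (255.10 - 24.431) / 56.364 * 1000
d = 4092.5 m


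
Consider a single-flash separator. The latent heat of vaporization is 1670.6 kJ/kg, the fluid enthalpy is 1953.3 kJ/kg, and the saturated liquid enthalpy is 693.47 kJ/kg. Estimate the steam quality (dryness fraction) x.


x = (h - hf) / hfg
x = (1953.3 - 693.47) / 1670.6
x = 0.75412


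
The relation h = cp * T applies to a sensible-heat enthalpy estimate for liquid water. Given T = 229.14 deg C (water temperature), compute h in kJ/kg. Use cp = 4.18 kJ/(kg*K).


h = cp * T
h = 4.18 * 229.14
h = 957.81 kJ/kg


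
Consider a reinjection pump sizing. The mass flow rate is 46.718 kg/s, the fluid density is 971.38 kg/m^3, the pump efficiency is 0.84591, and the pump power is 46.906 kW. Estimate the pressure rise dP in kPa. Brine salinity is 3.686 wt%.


dP = P_pump * rho * eta / mdot
dP = 46.906 * 971.38 * 0.84591 / 46.718
dP = 825.01 kPa


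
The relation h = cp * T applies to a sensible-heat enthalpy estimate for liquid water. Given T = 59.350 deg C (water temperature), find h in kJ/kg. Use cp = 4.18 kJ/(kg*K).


h = cp * T
h = 4.18 * 59.350
h = 248.08 kJ/kg


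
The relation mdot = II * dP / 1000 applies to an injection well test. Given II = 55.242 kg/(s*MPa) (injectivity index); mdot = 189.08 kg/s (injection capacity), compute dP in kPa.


dP = mdot * 1000 / II
dP = 189.08 * 1000 / 55.242
dP = 3422.8 kPa


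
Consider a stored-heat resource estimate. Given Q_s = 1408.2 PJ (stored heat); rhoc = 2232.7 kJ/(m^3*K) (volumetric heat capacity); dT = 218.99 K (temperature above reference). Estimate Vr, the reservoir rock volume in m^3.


Vr = Q_s * 1e12 / (rhoc * dT)
Vr = 1408.2 * 1e12 / (2232.7 * 218.99)
Vr = 2.8801e+09 m^3


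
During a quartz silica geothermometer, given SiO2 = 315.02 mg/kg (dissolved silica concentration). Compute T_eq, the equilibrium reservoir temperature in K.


T_eq = 1309 / (5.19 - log10(SiO2)) - 273.15
T_eq = 1309 / (5.19 - log10(315.02)) - 273.15
T_eq = 213.1667 deg C
Convert to K: 213.1667 + 273.15 = 486.32 K
T_eq = 486.32 K


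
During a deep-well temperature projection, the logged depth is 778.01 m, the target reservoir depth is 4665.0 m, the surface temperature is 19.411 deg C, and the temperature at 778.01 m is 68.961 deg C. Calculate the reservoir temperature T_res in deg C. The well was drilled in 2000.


Step 1: grad = (T_d1 - T_surf)/d1 * 1000 = (68.961 - 19.411)/778.01 * 1000 = 63.68813 deg C/km
Step 2: T_res = T_surf + grad*d2/1000 = 19.411 + 63.68813*4665.0/1000 = 316.52 deg C
T_res = 316.52 deg C


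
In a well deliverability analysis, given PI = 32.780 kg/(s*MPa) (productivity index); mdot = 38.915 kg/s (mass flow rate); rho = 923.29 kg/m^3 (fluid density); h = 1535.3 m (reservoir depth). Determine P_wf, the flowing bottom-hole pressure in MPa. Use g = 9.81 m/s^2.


Step 1: P_i = rho*g*h/1e6 = 923.29*9.81*1535.3/1e6 = 13.90594 MPa
Step 2: P_wf = P_i - mdot/PI = 13.90594 - 38.915/32.78 = 12.719 MPa
P_wf = 12.719 MPa


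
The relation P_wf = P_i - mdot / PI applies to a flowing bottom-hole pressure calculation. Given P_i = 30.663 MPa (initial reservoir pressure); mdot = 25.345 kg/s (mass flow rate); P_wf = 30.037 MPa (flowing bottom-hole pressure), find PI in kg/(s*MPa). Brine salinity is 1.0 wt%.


PI = mdot / (P_i - P_wf)
PI = 25.345 / (30.663 - 30.037)
PI = 40.487 kg/(s*MPa)


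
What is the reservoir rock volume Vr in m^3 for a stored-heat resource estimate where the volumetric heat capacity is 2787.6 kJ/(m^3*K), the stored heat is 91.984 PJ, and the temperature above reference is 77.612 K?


Vr = Q_s * 1e12 / (rhoc * dT)
Vr = 91.984 * 1e12 / (2787.6 * 77.612)
Vr = 4.2516e+08 m^3


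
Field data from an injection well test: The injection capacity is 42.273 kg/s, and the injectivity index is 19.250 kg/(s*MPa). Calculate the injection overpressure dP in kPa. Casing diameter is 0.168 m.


dP = mdot * 1000 / II
dP = 42.273 * 1000 / 19.250
dP = 2196.0 kPa


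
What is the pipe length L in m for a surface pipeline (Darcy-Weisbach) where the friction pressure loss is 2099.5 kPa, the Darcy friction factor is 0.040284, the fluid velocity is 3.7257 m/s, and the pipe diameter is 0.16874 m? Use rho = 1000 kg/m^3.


L = dP*1000*D / (f*rho*vel^2/2)
L = 2099.5*1000*0.16874 / (0.040284*1000*3.7257^2/2)
L = 1267.1 m


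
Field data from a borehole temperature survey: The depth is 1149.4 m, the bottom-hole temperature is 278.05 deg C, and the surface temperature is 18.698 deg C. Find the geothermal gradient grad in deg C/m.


grad = (T_d - T_surf) / d * 1000
grad = (278.05 - 18.698) / 1149.4 * 1000
grad = 225.6412 deg C/km
Convert: 225.6412 deg C/km * 0.001 = 0.22564 deg C/m
grad = 0.22564 deg C/m


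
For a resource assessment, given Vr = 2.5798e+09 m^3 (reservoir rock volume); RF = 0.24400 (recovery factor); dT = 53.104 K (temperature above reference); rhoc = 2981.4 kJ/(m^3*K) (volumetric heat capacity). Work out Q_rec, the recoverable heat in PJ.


Step 1: Q_s = Vr*rhoc*dT/1e12 = 2.5798e+09*2981.4*53.104/1e12 = 408.4449 PJ
Step 2: Q_rec = Q_s * RF = 408.4449 * 0.244 = 99.661 PJ
Q_rec = 99.661 PJ


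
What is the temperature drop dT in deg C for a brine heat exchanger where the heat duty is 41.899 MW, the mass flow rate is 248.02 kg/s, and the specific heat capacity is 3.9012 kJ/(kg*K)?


dT = Q * 1000 / (mdot * cp)
dT = 41.899 * 1000 / (248.02 * 3.9012)
dT = 43.30308 K
Convert (temperature difference, 1 K = 1 deg C): 43.30308 K = 43.30308 deg C
dT = 43.303 deg C


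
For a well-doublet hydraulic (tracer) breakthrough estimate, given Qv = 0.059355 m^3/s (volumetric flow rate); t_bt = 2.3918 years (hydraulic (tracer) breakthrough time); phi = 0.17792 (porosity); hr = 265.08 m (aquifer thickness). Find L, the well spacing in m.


L = sqrt(t_bt*365.25*86400*3*Qv / (pi*hr*phi))
L = sqrt(2.3918*365.25*86400*3*0.059355 / (pi*265.08*0.17792))
L = 301.18 m


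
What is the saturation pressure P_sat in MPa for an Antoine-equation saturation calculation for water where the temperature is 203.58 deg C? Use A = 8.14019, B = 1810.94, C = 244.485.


P_sat = 10^(A - B/(C + T)) / 760 * 0.101325
P_sat = 10^(8.14019 - 1810.94/(244.485 + 203.58)) / 760 * 0.101325
P_sat = 1.6726 MPa


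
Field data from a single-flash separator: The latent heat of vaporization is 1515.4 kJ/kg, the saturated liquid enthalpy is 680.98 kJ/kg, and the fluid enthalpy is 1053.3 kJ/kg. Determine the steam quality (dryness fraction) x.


x = (h - hf) / hfg
x = (1053.3 - 680.98) / 1515.4
x = 0.24569


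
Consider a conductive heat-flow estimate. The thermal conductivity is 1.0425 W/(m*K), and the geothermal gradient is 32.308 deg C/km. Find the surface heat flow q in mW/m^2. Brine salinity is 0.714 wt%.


q = k * grad / 1000
q = 1.0425 * 32.308 / 1000
q = 0.03368109 W/m^2
Convert: 0.03368109 W/m^2 * 1000.0 = 33.681 mW/m^2
q = 33.681 mW/m^2


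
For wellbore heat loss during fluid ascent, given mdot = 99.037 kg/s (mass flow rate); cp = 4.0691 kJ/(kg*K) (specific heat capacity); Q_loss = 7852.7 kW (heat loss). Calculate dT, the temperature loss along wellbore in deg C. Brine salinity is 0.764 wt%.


dT = Q_loss / (mdot * cp)
dT = 7852.7 / (99.037 * 4.0691)
dT = 19.48602 K
Convert (temperature difference, 1 K = 1 deg C): 19.48602 K = 19.48602 deg C
dT = 19.486 deg C


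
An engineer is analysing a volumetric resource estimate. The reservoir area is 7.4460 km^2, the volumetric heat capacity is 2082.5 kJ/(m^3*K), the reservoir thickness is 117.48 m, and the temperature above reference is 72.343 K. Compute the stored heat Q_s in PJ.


Step 1: Vr = A*1e6*hr = 7.446*1e6*117.48 = 8.747561e+08 m^3
Step 2: Q_s = Vr*rhoc*dT/1e12 = 8.747561e+08*2082.5*72.343/1e12 = 131.79 PJ
Q_s = 131.79 PJ


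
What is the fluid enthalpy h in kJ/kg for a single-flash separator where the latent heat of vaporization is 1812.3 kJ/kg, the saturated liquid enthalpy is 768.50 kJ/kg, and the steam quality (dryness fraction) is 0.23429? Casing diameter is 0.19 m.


h = hf + x * hfg
h = 768.50 + 0.23429 * 1812.3
h = 1193.1 kJ/kg


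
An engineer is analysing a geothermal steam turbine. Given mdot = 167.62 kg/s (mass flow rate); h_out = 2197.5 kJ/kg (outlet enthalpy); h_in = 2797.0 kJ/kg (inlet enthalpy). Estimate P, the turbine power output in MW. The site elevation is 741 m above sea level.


P = mdot * (h_in - h_out) / 1000
P = 167.62 * (2797.0 - 2197.5) / 1000
P = 100.49 MW


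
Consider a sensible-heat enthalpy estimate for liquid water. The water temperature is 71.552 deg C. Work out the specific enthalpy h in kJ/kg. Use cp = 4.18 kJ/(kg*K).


h = cp * T
h = 4.18 * 71.552
h = 299.09 kJ/kg


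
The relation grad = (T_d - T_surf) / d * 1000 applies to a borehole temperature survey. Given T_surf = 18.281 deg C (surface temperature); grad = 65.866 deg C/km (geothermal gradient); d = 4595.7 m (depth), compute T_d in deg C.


T_d = T_surf + grad * d / 1000
T_d = 18.281 + 65.866 * 4595.7 / 1000
T_d = 320.98 deg C


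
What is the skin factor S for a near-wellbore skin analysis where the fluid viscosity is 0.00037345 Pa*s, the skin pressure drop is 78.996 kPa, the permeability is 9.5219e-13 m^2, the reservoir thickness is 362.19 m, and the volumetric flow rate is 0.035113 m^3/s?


S = dP_s * 1000 * 2*pi*k*hr / (q*mu)
S = 78.996 * 1000 * 2*pi*9.5219e-13*362.19 / (0.035113*0.00037345)
S = 13.054


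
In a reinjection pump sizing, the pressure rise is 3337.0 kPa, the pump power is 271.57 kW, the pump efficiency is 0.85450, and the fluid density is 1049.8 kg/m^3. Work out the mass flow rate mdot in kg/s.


mdot = P_pump * rho * eta / dP
mdot = 271.57 * 1049.8 * 0.85450 / 3337.0
mdot = 73.004 kg/s


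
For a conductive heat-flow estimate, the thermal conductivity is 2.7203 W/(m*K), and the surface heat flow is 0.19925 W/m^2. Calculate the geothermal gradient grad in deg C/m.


grad = q * 1000 / k
grad = 0.19925 * 1000 / 2.7203
grad = 73.24560 deg C/km
Convert: 73.24560 deg C/km * 0.001 = 0.073246 deg C/m
grad = 0.073246 deg C/m


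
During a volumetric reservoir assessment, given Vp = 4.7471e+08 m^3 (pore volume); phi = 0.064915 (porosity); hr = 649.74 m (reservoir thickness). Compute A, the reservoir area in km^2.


A = Vp / (1e6 * hr * phi)
A = 4.7471e+08 / (1e6 * 649.74 * 0.064915)
A = 11.255 km^2
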